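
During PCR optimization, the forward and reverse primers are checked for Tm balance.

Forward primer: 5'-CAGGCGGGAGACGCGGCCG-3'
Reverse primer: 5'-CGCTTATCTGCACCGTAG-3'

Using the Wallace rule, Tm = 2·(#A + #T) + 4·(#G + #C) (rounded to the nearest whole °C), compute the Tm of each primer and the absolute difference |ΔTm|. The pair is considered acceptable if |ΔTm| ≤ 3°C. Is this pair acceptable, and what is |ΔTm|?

|ΔTm| = 14°C; the pair is not acceptable.

Forward: A=3 T=0 G=10 C=6 → Tm = 2·3 + 4·16 = 70°C.
Reverse: A=3 T=5 G=4 C=6 → Tm = 2·8 + 4·10 = 56°C.
|ΔTm| = |70 − 56| = 14°C, > 3°C.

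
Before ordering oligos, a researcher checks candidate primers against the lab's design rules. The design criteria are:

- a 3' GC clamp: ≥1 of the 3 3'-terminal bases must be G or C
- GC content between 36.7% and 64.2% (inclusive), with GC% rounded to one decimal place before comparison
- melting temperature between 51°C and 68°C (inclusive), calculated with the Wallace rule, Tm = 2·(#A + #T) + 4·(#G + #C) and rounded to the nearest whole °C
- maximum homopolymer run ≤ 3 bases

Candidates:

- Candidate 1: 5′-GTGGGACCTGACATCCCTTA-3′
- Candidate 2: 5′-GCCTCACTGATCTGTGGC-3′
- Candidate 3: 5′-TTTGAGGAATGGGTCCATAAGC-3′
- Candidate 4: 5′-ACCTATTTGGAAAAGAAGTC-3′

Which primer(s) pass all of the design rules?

Candidate 1 (20 nt, A=4 T=5 G=5 C=6): 3' end TTA has 0 G/C, need ≥1 ✗; GC 11/20 = 55.0% ✓; Tm = 2·9 + 4·11 = 62°C ✓; longest run = 3 ✓ — fails.
Candidate 2 (18 nt, A=2 T=5 G=5 C=6): 3' end GGC has 3 G/C ✓; GC 11/18 = 61.1% ✓; Tm = 2·7 + 4·11 = 58°C ✓; longest run = 2 ✓ — passes.
Candidate 3 (22 nt, A=6 T=6 G=7 C=3): 3' end AGC has 2 G/C ✓; GC 10/22 = 45.5% ✓; Tm = 2·12 + 4·10 = 64°C ✓; longest run = 3 ✓ — passes.
Candidate 4 (20 nt, A=8 T=5 G=4 C=3): 3' end GTC has 2 G/C ✓; GC 7/20 = 35.0%, outside 36.7–64.2% ✗; Tm = 2·13 + 4·7 = 54°C ✓; longest run = 4, exceeds 3 ✗ — fails.

Candidate 2 and Candidate 3.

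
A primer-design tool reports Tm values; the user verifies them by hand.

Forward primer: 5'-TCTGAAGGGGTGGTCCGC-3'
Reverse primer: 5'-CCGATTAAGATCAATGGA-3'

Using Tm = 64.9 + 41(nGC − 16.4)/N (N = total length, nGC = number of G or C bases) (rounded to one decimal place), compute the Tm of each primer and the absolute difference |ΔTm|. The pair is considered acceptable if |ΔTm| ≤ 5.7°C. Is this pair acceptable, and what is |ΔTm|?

|ΔTm| = 11.4°C; the pair is not acceptable.

Forward: G+C = 12, N = 18 → Tm = 64.9 + 41·(12 − 16.4)/18 = 54.9°C.
Reverse: G+C = 7, N = 18 → Tm = 64.9 + 41·(7 − 16.4)/18 = 43.5°C.
|ΔTm| = |54.9 − 43.5| = 11.4°C, > 5.7°C.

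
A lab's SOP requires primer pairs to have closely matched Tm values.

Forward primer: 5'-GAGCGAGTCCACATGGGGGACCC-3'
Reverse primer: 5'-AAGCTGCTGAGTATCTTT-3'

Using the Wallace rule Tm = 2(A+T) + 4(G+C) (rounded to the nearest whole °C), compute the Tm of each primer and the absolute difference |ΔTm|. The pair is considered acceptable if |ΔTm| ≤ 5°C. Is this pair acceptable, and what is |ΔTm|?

Forward: A=5 T=2 G=9 C=7 → Tm = 2·7 + 4·16 = 78°C.
Reverse: A=4 T=7 G=4 C=3 → Tm = 2·11 + 4·7 = 50°C.
|ΔTm| = |78 − 50| = 28°C, > 5°C.

|ΔTm| = 28°C; the pair is not acceptable.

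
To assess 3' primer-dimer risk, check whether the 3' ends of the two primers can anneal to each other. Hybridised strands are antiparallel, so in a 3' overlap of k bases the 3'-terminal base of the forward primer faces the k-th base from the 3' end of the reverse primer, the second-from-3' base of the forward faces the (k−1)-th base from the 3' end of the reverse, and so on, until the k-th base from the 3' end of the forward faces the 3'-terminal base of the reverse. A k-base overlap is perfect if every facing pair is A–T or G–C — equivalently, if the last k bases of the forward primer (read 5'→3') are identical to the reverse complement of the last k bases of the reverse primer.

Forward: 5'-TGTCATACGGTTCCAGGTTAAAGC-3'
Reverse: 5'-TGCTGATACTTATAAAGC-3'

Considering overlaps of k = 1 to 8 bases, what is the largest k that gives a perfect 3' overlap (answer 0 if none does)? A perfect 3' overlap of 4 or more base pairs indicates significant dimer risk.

Longest perfect overlap: 2 complementary base pairs; below the dimer-risk threshold (threshold 4).

Last 8 bases (5'→3') — forward …GTTAAAGC, reverse …TATAAAGC.
Reverse complement of the reverse primer's last 8 bases: GCTTTATA; its first k bases are the reverse complement of the reverse primer's last k bases, so a perfect k-base overlap needs the forward primer's last k bases to equal them.
Comparing (forward last k vs required): k=1: C vs G ✗; k=2: GC vs GC ✓; k=3: AGC vs GCT ✗; k=4: AAGC vs GCTT ✗; k=5: AAAGC vs GCTTT ✗; k=6: TAAAGC vs GCTTTA ✗; k=7: TTAAAGC vs GCTTTAT ✗; k=8: GTTAAAGC vs GCTTTATA ✗.
Only k = 2 is perfect, so the longest perfect 3' overlap is 2.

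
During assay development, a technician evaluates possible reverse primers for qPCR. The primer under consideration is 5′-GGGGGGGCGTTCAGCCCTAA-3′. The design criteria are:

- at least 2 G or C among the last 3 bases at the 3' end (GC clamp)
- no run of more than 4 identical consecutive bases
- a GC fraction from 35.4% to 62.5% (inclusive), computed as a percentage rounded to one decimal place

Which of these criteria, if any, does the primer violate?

Base counts: A=3, T=3, G=9, C=5 (length 20).
GC clamp: 3' end TAA has 0 G/C, need ≥2 ✗
homopolymer run: longest run = 7, exceeds 4 ✗
GC content: GC 14/20 = 70.0%, outside 35.4–62.5% ✗

Fails: GC clamp, homopolymer run, GC content.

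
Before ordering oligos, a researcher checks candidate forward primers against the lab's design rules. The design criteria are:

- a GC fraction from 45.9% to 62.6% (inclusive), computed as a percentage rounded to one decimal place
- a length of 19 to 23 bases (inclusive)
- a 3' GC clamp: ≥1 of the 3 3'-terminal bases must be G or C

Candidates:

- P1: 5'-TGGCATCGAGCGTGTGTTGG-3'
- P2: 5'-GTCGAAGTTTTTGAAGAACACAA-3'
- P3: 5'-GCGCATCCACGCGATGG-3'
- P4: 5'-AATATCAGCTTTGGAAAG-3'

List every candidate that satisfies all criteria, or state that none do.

P1 (20 nt, A=2 T=6 G=9 C=3): GC 12/20 = 60.0% ✓; length 20 ✓; 3' end TGG has 2 G/C ✓ — passes.
P2 (23 nt, A=9 T=6 G=5 C=3): GC 8/23 = 34.8%, outside 45.9–62.6% ✗; length 23 ✓; 3' end CAA has 1 G/C ✓ — fails.
P3 (17 nt, A=3 T=2 G=6 C=6): GC 12/17 = 70.6%, outside 45.9–62.6% ✗; length 17, outside 19–23 ✗; 3' end TGG has 2 G/C ✓ — fails.
P4 (18 nt, A=7 T=5 G=4 C=2): GC 6/18 = 33.3%, outside 45.9–62.6% ✗; length 18, outside 19–23 ✗; 3' end AAG has 1 G/C ✓ — fails.

P1 only.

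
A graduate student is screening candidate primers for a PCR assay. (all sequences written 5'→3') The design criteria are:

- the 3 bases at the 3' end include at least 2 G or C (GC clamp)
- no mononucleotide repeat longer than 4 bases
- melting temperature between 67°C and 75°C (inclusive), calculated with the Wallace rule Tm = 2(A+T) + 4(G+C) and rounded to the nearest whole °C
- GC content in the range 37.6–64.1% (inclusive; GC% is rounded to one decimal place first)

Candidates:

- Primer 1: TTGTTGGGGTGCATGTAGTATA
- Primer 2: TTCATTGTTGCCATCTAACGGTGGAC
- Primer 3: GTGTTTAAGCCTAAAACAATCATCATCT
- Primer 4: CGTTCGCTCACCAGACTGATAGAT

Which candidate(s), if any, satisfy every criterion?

None of the candidates satisfy all criteria.

Primer 1 (22 nt, A=4 T=9 G=8 C=1): 3' end ATA has 0 G/C, need ≥2 ✗; longest run = 4 ✓; Tm = 2·13 + 4·9 = 62°C, outside 67–75°C ✗; GC 9/22 = 40.9% ✓ — fails.
Primer 2 (26 nt, A=5 T=9 G=6 C=6): 3' end GAC has 2 G/C ✓; longest run = 2 ✓; Tm = 2·14 + 4·12 = 76°C, outside 67–75°C ✗; GC 12/26 = 46.2% ✓ — fails.
Primer 3 (28 nt, A=10 T=9 G=3 C=6): 3' end TCT has 1 G/C, need ≥2 ✗; longest run = 4 ✓; Tm = 2·19 + 4·9 = 74°C ✓; GC 9/28 = 32.1%, outside 37.6–64.1% ✗ — fails.
Primer 4 (24 nt, A=6 T=6 G=5 C=7): 3' end GAT has 1 G/C, need ≥2 ✗; longest run = 2 ✓; Tm = 2·12 + 4·12 = 72°C ✓; GC 12/24 = 50.0% ✓ — fails.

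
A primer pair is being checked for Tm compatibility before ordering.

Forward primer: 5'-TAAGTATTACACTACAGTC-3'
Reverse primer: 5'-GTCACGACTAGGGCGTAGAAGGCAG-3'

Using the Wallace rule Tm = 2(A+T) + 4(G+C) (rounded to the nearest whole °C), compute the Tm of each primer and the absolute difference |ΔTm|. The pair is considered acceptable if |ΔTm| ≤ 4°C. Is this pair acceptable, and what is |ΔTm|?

Forward: A=7 T=6 G=2 C=4 → Tm = 2·13 + 4·6 = 50°C.
Reverse: A=7 T=3 G=10 C=5 → Tm = 2·10 + 4·15 = 80°C.
|ΔTm| = |50 − 80| = 30°C, > 4°C.

|ΔTm| = 30°C; the pair is not acceptable.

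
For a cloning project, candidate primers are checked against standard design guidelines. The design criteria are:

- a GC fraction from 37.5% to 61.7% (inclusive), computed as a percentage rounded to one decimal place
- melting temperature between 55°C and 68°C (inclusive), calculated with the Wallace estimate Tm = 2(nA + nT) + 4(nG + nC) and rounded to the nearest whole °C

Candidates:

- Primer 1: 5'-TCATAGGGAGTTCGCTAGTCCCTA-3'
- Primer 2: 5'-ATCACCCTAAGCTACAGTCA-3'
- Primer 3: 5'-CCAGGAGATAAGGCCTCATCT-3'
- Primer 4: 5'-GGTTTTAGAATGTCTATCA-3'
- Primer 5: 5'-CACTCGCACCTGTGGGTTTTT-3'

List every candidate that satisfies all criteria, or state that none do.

Primer 2, Primer 3 and Primer 5.

Primer 1 (24 nt, A=5 T=7 G=6 C=6): GC 12/24 = 50.0% ✓; Tm = 2·12 + 4·12 = 72°C, outside 55–68°C ✗ — fails.
Primer 2 (20 nt, A=7 T=4 G=2 C=7): GC 9/20 = 45.0% ✓; Tm = 2·11 + 4·9 = 58°C ✓ — passes.
Primer 3 (21 nt, A=6 T=4 G=5 C=6): GC 11/21 = 52.4% ✓; Tm = 2·10 + 4·11 = 64°C ✓ — passes.
Primer 4 (19 nt, A=5 T=8 G=4 C=2): GC 6/19 = 31.6%, outside 37.5–61.7% ✗; Tm = 2·13 + 4·6 = 50°C, outside 55–68°C ✗ — fails.
Primer 5 (21 nt, A=2 T=8 G=5 C=6): GC 11/21 = 52.4% ✓; Tm = 2·10 + 4·11 = 64°C ✓ — passes.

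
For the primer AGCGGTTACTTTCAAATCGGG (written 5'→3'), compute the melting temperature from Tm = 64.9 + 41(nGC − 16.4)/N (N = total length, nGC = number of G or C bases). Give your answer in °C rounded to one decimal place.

Base counts: A=5, T=6, G=6, C=4; G+C = 10, N = 21.
Tm = 64.9 + 41·(10 − 16.4)/21 = 64.9 + -262.40/21 = 52.4°C.

52.4°C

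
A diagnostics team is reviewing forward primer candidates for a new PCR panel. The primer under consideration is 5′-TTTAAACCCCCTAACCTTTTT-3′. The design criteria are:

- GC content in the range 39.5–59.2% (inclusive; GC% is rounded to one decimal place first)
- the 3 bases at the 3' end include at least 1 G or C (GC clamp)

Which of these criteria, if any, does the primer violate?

Fails: GC content, GC clamp.

Base counts: A=5, T=9, G=0, C=7 (length 21).
GC content: GC 7/21 = 33.3%, outside 39.5–59.2% ✗
GC clamp: 3' end TTT has 0 G/C, need ≥1 ✗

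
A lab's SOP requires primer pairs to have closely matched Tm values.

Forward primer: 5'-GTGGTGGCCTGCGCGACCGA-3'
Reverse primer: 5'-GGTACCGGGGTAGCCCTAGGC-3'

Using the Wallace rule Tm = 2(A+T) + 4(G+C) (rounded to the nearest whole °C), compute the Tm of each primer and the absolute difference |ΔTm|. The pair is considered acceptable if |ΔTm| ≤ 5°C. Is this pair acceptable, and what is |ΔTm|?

|ΔTm| = 2°C; the pair is acceptable.

Forward: A=2 T=3 G=9 C=6 → Tm = 2·5 + 4·15 = 70°C.
Reverse: A=3 T=3 G=9 C=6 → Tm = 2·6 + 4·15 = 72°C.
|ΔTm| = |70 − 72| = 2°C, ≤ 5°C.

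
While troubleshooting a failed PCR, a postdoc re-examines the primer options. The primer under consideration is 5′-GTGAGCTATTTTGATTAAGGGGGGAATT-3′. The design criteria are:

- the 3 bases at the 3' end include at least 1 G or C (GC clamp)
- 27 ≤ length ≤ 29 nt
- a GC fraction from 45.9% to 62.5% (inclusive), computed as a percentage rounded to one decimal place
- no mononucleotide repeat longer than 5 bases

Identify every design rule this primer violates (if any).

Fails: GC clamp, GC content, homopolymer run.

Base counts: A=7, T=10, G=10, C=1 (length 28).
GC clamp: 3' end ATT has 0 G/C, need ≥1 ✗
length: length 28 ✓
GC content: GC 11/28 = 39.3%, outside 45.9–62.5% ✗
homopolymer run: longest run = 6, exceeds 5 ✗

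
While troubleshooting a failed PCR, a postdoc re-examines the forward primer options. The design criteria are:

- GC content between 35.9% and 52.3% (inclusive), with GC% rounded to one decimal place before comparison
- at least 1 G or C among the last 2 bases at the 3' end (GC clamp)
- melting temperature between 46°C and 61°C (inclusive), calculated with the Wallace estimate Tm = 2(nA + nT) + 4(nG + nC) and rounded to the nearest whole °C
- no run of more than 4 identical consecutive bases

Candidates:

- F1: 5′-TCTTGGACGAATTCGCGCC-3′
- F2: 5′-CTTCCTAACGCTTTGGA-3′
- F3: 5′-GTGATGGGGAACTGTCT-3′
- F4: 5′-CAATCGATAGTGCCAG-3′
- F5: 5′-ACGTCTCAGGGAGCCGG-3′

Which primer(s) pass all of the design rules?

F2 and F4.

F1 (19 nt, A=3 T=5 G=5 C=6): GC 11/19 = 57.9%, outside 35.9–52.3% ✗; 3' end CC has 2 G/C ✓; Tm = 2·8 + 4·11 = 60°C ✓; longest run = 2 ✓ — fails.
F2 (17 nt, A=3 T=6 G=3 C=5): GC 8/17 = 47.1% ✓; 3' end GA has 1 G/C ✓; Tm = 2·9 + 4·8 = 50°C ✓; longest run = 3 ✓ — passes.
F3 (17 nt, A=3 T=5 G=7 C=2): GC 9/17 = 52.9%, outside 35.9–52.3% ✗; 3' end CT has 1 G/C ✓; Tm = 2·8 + 4·9 = 52°C ✓; longest run = 4 ✓ — fails.
F4 (16 nt, A=5 T=3 G=4 C=4): GC 8/16 = 50.0% ✓; 3' end AG has 1 G/C ✓; Tm = 2·8 + 4·8 = 48°C ✓; longest run = 2 ✓ — passes.
F5 (17 nt, A=3 T=2 G=7 C=5): GC 12/17 = 70.6%, outside 35.9–52.3% ✗; 3' end GG has 2 G/C ✓; Tm = 2·5 + 4·12 = 58°C ✓; longest run = 3 ✓ — fails.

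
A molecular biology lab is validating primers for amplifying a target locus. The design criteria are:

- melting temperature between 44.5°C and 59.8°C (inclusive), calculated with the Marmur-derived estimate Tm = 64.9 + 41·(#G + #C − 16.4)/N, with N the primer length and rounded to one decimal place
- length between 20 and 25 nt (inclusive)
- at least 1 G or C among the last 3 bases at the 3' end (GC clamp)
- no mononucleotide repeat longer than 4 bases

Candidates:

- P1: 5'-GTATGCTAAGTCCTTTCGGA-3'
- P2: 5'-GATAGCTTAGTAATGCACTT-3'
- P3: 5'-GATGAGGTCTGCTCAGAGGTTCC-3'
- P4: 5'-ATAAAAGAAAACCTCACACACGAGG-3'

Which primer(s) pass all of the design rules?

P1, P2, P3 and P4.

P1 (20 nt, A=4 T=7 G=5 C=4): Tm = 64.9 + 41·(9 − 16.4)/20 = 49.7°C ✓; length 20 ✓; 3' end GGA has 2 G/C ✓; longest run = 3 ✓ — passes.
P2 (20 nt, A=6 T=7 G=4 C=3): Tm = 64.9 + 41·(7 − 16.4)/20 = 45.6°C ✓; length 20 ✓; 3' end CTT has 1 G/C ✓; longest run = 2 ✓ — passes.
P3 (23 nt, A=4 T=6 G=8 C=5): Tm = 64.9 + 41·(13 − 16.4)/23 = 58.8°C ✓; length 23 ✓; 3' end TCC has 2 G/C ✓; longest run = 2 ✓ — passes.
P4 (25 nt, A=13 T=2 G=4 C=6): Tm = 64.9 + 41·(10 − 16.4)/25 = 54.4°C ✓; length 25 ✓; 3' end AGG has 2 G/C ✓; longest run = 4 ✓ — passes.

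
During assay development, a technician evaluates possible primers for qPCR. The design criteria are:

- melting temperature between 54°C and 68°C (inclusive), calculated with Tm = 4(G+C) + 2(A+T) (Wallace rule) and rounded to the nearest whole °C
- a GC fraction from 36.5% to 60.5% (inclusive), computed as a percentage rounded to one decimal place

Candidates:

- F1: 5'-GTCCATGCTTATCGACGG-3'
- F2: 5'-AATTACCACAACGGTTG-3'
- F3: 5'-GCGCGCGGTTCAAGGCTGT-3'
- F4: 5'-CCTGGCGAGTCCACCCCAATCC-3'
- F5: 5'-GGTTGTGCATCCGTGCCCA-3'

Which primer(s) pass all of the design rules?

F1 only.

F1 (18 nt, A=3 T=5 G=5 C=5): Tm = 2·8 + 4·10 = 56°C ✓; GC 10/18 = 55.6% ✓ — passes.
F2 (17 nt, A=6 T=4 G=3 C=4): Tm = 2·10 + 4·7 = 48°C, outside 54–68°C ✗; GC 7/17 = 41.2% ✓ — fails.
F3 (19 nt, A=2 T=4 G=8 C=5): Tm = 2·6 + 4·13 = 64°C ✓; GC 13/19 = 68.4%, outside 36.5–60.5% ✗ — fails.
F4 (22 nt, A=4 T=3 G=4 C=11): Tm = 2·7 + 4·15 = 74°C, outside 54–68°C ✗; GC 15/22 = 68.2%, outside 36.5–60.5% ✗ — fails.
F5 (19 nt, A=2 T=5 G=6 C=6): Tm = 2·7 + 4·12 = 62°C ✓; GC 12/19 = 63.2%, outside 36.5–60.5% ✗ — fails.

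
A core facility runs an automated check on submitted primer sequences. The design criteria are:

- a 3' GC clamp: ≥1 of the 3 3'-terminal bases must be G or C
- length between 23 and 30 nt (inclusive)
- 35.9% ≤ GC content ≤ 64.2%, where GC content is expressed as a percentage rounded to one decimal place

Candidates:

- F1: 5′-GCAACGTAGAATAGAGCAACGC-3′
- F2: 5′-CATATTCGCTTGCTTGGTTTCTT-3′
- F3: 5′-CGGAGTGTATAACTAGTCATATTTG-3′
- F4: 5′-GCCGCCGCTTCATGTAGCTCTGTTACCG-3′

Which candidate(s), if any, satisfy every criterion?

F2, F3 and F4.

F1 (22 nt, A=9 T=2 G=6 C=5): 3' end CGC has 3 G/C ✓; length 22, outside 23–30 ✗; GC 11/22 = 50.0% ✓ — fails.
F2 (23 nt, A=2 T=12 G=4 C=5): 3' end CTT has 1 G/C ✓; length 23 ✓; GC 9/23 = 39.1% ✓ — passes.
F3 (25 nt, A=7 T=9 G=6 C=3): 3' end TTG has 1 G/C ✓; length 25 ✓; GC 9/25 = 36.0% ✓ — passes.
F4 (28 nt, A=3 T=8 G=7 C=10): 3' end CCG has 3 G/C ✓; length 28 ✓; GC 17/28 = 60.7% ✓ — passes.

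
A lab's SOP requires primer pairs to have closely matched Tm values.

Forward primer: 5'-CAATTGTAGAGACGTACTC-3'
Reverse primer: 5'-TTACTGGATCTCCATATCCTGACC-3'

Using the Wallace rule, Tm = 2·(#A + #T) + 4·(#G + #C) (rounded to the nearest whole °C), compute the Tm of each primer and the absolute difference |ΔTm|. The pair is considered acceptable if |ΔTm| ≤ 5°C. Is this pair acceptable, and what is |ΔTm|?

|ΔTm| = 16°C; the pair is not acceptable.

Forward: A=6 T=5 G=4 C=4 → Tm = 2·11 + 4·8 = 54°C.
Reverse: A=5 T=8 G=3 C=8 → Tm = 2·13 + 4·11 = 70°C.
|ΔTm| = |54 − 70| = 16°C, > 5°C.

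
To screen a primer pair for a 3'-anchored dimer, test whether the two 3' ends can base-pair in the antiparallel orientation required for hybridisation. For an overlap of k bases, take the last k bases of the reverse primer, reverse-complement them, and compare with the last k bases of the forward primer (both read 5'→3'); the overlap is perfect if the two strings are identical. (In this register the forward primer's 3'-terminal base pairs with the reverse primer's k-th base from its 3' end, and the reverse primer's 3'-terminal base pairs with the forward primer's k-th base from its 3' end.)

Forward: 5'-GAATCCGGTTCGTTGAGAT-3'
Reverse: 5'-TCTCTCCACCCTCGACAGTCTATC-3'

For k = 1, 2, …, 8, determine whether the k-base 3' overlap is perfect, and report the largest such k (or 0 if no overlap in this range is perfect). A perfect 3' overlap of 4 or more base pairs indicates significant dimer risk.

Longest perfect overlap: 3 complementary base pairs; below the dimer-risk threshold (threshold 4).

Last 8 bases (5'→3') — forward …GTTGAGAT, reverse …AGTCTATC.
Reverse complement of the reverse primer's last 8 bases: GATAGACT; its first k bases are the reverse complement of the reverse primer's last k bases, so a perfect k-base overlap needs the forward primer's last k bases to equal them.
Comparing (forward last k vs required): k=1: T vs G ✗; k=2: AT vs GA ✗; k=3: GAT vs GAT ✓; k=4: AGAT vs GATA ✗; k=5: GAGAT vs GATAG ✗; k=6: TGAGAT vs GATAGA ✗; k=7: TTGAGAT vs GATAGAC ✗; k=8: GTTGAGAT vs GATAGACT ✗.
Only k = 3 is perfect, so the longest perfect 3' overlap is 3.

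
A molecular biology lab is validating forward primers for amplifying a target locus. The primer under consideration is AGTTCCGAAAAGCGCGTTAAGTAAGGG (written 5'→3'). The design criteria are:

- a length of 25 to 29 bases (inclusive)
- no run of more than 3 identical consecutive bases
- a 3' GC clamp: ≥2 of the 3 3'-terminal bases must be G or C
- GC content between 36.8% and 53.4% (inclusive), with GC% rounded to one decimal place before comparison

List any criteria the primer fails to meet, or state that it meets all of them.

Fails: homopolymer run.

Base counts: A=9, T=5, G=9, C=4 (length 27).
length: length 27 ✓
homopolymer run: longest run = 4, exceeds 3 ✗
GC clamp: 3' end GGG has 3 G/C ✓
GC content: GC 13/27 = 48.1% ✓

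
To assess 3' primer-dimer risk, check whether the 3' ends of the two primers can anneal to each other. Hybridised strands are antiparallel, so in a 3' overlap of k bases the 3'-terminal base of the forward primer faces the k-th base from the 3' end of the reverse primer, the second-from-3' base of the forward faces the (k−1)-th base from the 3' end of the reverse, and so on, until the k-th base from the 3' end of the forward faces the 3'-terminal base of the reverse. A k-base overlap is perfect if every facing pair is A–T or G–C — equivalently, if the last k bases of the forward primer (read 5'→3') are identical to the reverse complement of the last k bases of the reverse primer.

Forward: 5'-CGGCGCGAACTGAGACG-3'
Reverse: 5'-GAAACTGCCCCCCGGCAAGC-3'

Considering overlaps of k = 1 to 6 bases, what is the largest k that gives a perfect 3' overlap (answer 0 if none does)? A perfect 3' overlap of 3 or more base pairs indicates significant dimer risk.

Longest perfect overlap: 1 complementary base pair; below the dimer-risk threshold (threshold 3).

Last 6 bases (5'→3') — forward …GAGACG, reverse …GCAAGC.
Reverse complement of the reverse primer's last 6 bases: GCTTGC; its first k bases are the reverse complement of the reverse primer's last k bases, so a perfect k-base overlap needs the forward primer's last k bases to equal them.
Comparing (forward last k vs required): k=1: G vs G ✓; k=2: CG vs GC ✗; k=3: ACG vs GCT ✗; k=4: GACG vs GCTT ✗; k=5: AGACG vs GCTTG ✗; k=6: GAGACG vs GCTTGC ✗.
Only k = 1 is perfect, so the longest perfect 3' overlap is 1.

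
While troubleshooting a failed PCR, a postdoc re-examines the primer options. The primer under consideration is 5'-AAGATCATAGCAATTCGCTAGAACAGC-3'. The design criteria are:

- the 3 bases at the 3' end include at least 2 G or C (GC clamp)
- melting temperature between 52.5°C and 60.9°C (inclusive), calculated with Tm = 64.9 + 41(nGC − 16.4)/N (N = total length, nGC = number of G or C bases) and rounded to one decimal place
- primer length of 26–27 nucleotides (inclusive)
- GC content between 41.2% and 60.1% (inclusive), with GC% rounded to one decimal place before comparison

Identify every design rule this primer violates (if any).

Fails: GC content.

Base counts: A=11, T=5, G=5, C=6 (length 27).
GC clamp: 3' end AGC has 2 G/C ✓
Tm: Tm = 64.9 + 41·(11 − 16.4)/27 = 56.7°C ✓
length: length 27 ✓
GC content: GC 11/27 = 40.7%, outside 41.2–60.1% ✗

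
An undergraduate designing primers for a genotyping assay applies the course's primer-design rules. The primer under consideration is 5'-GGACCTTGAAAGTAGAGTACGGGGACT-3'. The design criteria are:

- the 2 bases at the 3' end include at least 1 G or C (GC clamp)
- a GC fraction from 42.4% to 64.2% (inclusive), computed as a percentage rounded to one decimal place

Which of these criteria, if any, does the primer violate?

Base counts: A=8, T=5, G=10, C=4 (length 27).
GC clamp: 3' end CT has 1 G/C ✓
GC content: GC 14/27 = 51.9% ✓

Meets all criteria.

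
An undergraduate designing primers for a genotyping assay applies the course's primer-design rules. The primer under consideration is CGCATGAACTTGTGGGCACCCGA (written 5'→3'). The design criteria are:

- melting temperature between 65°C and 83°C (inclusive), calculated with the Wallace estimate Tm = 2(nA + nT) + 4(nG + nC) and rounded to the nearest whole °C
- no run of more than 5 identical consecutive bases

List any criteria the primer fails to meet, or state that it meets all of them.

Base counts: A=5, T=4, G=7, C=7 (length 23).
Tm: Tm = 2·9 + 4·14 = 74°C ✓
homopolymer run: longest run = 3 ✓

Meets all criteria.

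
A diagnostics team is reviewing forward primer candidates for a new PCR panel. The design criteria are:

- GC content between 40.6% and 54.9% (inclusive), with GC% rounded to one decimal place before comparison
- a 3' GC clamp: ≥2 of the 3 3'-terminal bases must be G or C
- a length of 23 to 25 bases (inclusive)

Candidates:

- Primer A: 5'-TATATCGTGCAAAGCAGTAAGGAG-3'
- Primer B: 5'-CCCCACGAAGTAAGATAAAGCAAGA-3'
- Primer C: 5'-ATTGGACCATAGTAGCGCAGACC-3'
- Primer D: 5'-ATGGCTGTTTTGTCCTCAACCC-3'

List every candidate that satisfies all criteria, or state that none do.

Primer A (24 nt, A=9 T=5 G=7 C=3): GC 10/24 = 41.7% ✓; 3' end GAG has 2 G/C ✓; length 24 ✓ — passes.
Primer B (25 nt, A=12 T=2 G=5 C=6): GC 11/25 = 44.0% ✓; 3' end AGA has 1 G/C, need ≥2 ✗; length 25 ✓ — fails.
Primer C (23 nt, A=7 T=4 G=6 C=6): GC 12/23 = 52.2% ✓; 3' end ACC has 2 G/C ✓; length 23 ✓ — passes.
Primer D (22 nt, A=3 T=8 G=4 C=7): GC 11/22 = 50.0% ✓; 3' end CCC has 3 G/C ✓; length 22, outside 23–25 ✗ — fails.

Primer A and Primer C.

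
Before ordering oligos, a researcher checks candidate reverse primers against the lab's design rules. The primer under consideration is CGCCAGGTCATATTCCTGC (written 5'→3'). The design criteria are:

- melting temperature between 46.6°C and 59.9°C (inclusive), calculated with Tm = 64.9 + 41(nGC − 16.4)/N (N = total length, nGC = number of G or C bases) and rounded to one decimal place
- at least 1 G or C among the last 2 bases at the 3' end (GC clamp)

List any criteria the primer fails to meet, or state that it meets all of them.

Base counts: A=3, T=5, G=4, C=7 (length 19).
Tm: Tm = 64.9 + 41·(11 − 16.4)/19 = 53.2°C ✓
GC clamp: 3' end GC has 2 G/C ✓

Meets all criteria.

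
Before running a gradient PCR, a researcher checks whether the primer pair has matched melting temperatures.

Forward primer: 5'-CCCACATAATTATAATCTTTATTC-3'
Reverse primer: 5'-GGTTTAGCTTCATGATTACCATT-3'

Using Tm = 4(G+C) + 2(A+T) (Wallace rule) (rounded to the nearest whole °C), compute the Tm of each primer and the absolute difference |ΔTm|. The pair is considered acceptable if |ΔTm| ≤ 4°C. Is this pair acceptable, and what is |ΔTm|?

Forward: A=8 T=10 G=0 C=6 → Tm = 2·18 + 4·6 = 60°C.
Reverse: A=5 T=10 G=4 C=4 → Tm = 2·15 + 4·8 = 62°C.
|ΔTm| = |60 − 62| = 2°C, ≤ 4°C.

|ΔTm| = 2°C; the pair is acceptable.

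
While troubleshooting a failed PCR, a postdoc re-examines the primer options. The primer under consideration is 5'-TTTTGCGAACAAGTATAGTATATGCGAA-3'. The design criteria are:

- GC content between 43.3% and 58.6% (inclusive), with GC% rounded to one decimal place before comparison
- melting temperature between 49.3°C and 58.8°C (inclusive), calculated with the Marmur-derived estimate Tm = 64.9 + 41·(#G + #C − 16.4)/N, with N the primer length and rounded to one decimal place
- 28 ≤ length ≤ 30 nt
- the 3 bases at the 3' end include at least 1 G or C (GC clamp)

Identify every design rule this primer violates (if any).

Base counts: A=10, T=9, G=6, C=3 (length 28).
GC content: GC 9/28 = 32.1%, outside 43.3–58.6% ✗
Tm: Tm = 64.9 + 41·(9 − 16.4)/28 = 54.1°C ✓
length: length 28 ✓
GC clamp: 3' end GAA has 1 G/C ✓

Fails: GC content.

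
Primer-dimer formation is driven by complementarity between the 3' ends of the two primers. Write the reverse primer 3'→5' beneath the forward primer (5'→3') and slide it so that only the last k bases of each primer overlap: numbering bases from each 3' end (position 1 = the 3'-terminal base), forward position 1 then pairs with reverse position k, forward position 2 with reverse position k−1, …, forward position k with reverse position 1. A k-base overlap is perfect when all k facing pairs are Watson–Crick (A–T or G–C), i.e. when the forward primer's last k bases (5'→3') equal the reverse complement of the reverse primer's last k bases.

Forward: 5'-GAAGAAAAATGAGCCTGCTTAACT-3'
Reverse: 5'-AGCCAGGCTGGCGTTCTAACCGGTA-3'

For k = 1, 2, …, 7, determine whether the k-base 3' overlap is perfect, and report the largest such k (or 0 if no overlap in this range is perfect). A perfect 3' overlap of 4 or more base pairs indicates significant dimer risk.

Last 7 bases (5'→3') — forward …CTTAACT, reverse …ACCGGTA.
Reverse complement of the reverse primer's last 7 bases: TACCGGT; its first k bases are the reverse complement of the reverse primer's last k bases, so a perfect k-base overlap needs the forward primer's last k bases to equal them.
Comparing (forward last k vs required): k=1: T vs T ✓; k=2: CT vs TA ✗; k=3: ACT vs TAC ✗; k=4: AACT vs TACC ✗; k=5: TAACT vs TACCG ✗; k=6: TTAACT vs TACCGG ✗; k=7: CTTAACT vs TACCGGT ✗.
Only k = 1 is perfect, so the longest perfect 3' overlap is 1.

Longest perfect overlap: 1 complementary base pair; below the dimer-risk threshold (threshold 4).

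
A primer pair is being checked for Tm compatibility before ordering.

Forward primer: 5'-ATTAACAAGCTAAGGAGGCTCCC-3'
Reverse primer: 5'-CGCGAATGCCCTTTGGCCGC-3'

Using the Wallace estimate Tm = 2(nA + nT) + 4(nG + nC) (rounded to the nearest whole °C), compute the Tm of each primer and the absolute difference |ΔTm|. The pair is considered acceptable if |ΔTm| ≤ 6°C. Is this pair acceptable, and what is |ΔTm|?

Forward: A=8 T=4 G=5 C=6 → Tm = 2·12 + 4·11 = 68°C.
Reverse: A=2 T=4 G=6 C=8 → Tm = 2·6 + 4·14 = 68°C.
|ΔTm| = |68 − 68| = 0°C, ≤ 6°C.

|ΔTm| = 0°C; the pair is acceptable.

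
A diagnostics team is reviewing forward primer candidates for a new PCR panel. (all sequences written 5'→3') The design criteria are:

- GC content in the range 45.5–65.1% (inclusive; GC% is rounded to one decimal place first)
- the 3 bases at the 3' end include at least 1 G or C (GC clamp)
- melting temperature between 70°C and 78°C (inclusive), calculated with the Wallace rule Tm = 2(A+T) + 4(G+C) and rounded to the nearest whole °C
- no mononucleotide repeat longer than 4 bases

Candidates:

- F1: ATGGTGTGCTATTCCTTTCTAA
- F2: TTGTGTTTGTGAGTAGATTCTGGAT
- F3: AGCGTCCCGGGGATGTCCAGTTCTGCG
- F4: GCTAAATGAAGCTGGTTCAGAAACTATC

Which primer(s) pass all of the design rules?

None of the candidates satisfy all criteria.

F1 (22 nt, A=4 T=10 G=4 C=4): GC 8/22 = 36.4%, outside 45.5–65.1% ✗; 3' end TAA has 0 G/C, need ≥1 ✗; Tm = 2·14 + 4·8 = 60°C, outside 70–78°C ✗; longest run = 3 ✓ — fails.
F2 (25 nt, A=4 T=12 G=8 C=1): GC 9/25 = 36.0%, outside 45.5–65.1% ✗; 3' end GAT has 1 G/C ✓; Tm = 2·16 + 4·9 = 68°C, outside 70–78°C ✗; longest run = 3 ✓ — fails.
F3 (27 nt, A=3 T=6 G=10 C=8): GC 18/27 = 66.7%, outside 45.5–65.1% ✗; 3' end GCG has 3 G/C ✓; Tm = 2·9 + 4·18 = 90°C, outside 70–78°C ✗; longest run = 4 ✓ — fails.
F4 (28 nt, A=10 T=7 G=6 C=5): GC 11/28 = 39.3%, outside 45.5–65.1% ✗; 3' end ATC has 1 G/C ✓; Tm = 2·17 + 4·11 = 78°C ✓; longest run = 3 ✓ — fails.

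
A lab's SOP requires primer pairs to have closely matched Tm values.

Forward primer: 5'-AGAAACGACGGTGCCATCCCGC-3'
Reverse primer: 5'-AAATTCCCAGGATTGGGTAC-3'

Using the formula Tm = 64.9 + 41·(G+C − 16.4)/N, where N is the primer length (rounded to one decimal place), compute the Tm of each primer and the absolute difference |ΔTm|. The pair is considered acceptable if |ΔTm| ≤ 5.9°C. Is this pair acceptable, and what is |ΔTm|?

Forward: G+C = 14, N = 22 → Tm = 64.9 + 41·(14 − 16.4)/22 = 60.4°C.
Reverse: G+C = 9, N = 20 → Tm = 64.9 + 41·(9 − 16.4)/20 = 49.7°C.
|ΔTm| = |60.4 − 49.7| = 10.7°C, > 5.9°C.

|ΔTm| = 10.7°C; the pair is not acceptable.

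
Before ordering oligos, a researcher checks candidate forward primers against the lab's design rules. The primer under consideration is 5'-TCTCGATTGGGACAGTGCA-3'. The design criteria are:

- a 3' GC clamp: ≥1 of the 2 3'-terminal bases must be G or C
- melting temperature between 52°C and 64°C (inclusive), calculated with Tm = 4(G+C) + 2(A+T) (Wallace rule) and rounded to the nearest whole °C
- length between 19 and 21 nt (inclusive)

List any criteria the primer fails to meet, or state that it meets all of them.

Meets all criteria.

Base counts: A=4, T=5, G=6, C=4 (length 19).
GC clamp: 3' end CA has 1 G/C ✓
Tm: Tm = 2·9 + 4·10 = 58°C ✓
length: length 19 ✓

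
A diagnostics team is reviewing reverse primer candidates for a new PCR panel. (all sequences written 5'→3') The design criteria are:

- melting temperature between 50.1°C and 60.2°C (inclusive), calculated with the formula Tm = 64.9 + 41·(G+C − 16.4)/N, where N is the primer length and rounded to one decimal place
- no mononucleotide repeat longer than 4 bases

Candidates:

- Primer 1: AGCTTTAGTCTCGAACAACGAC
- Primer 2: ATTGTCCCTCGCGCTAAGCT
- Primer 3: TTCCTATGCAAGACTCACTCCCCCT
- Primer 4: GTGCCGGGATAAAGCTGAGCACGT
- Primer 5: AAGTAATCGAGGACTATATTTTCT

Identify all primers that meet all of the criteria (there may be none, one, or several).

Primer 1 (22 nt, A=7 T=5 G=4 C=6): Tm = 64.9 + 41·(10 − 16.4)/22 = 53.0°C ✓; longest run = 3 ✓ — passes.
Primer 2 (20 nt, A=3 T=6 G=4 C=7): Tm = 64.9 + 41·(11 − 16.4)/20 = 53.8°C ✓; longest run = 3 ✓ — passes.
Primer 3 (25 nt, A=5 T=7 G=2 C=11): Tm = 64.9 + 41·(13 − 16.4)/25 = 59.3°C ✓; longest run = 5, exceeds 4 ✗ — fails.
Primer 4 (24 nt, A=6 T=4 G=9 C=5): Tm = 64.9 + 41·(14 − 16.4)/24 = 60.8°C, outside 50.1–60.2°C ✗; longest run = 3 ✓ — fails.
Primer 5 (24 nt, A=8 T=9 G=4 C=3): Tm = 64.9 + 41·(7 − 16.4)/24 = 48.8°C, outside 50.1–60.2°C ✗; longest run = 4 ✓ — fails.

Primer 1 and Primer 2.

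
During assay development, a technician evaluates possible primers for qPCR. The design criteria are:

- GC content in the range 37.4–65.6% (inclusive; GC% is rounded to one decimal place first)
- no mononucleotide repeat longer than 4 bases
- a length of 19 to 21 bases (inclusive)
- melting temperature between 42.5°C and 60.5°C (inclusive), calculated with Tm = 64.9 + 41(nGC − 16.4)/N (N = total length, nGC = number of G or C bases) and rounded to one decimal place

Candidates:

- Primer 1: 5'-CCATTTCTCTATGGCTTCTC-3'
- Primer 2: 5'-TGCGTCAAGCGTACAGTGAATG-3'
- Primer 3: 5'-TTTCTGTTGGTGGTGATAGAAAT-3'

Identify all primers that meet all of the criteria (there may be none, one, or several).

Primer 1 only.

Primer 1 (20 nt, A=2 T=9 G=2 C=7): GC 9/20 = 45.0% ✓; longest run = 3 ✓; length 20 ✓; Tm = 64.9 + 41·(9 − 16.4)/20 = 49.7°C ✓ — passes.
Primer 2 (22 nt, A=6 T=5 G=7 C=4): GC 11/22 = 50.0% ✓; longest run = 2 ✓; length 22, outside 19–21 ✗; Tm = 64.9 + 41·(11 − 16.4)/22 = 54.8°C ✓ — fails.
Primer 3 (23 nt, A=5 T=10 G=7 C=1): GC 8/23 = 34.8%, outside 37.4–65.6% ✗; longest run = 3 ✓; length 23, outside 19–21 ✗; Tm = 64.9 + 41·(8 − 16.4)/23 = 49.9°C ✓ — fails.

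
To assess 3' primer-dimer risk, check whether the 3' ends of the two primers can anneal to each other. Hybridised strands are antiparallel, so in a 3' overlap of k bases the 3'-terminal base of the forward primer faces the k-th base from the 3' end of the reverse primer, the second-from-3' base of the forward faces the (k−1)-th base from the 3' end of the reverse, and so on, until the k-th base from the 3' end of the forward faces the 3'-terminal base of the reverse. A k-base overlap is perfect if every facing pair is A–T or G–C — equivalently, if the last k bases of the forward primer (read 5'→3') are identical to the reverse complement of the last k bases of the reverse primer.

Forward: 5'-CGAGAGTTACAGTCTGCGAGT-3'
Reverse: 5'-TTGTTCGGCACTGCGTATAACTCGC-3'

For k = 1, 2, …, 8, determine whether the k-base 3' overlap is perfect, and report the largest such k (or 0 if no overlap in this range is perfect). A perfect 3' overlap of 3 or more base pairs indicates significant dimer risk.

Last 8 bases (5'→3') — forward …CTGCGAGT, reverse …TAACTCGC.
Reverse complement of the reverse primer's last 8 bases: GCGAGTTA; its first k bases are the reverse complement of the reverse primer's last k bases, so a perfect k-base overlap needs the forward primer's last k bases to equal them.
Comparing (forward last k vs required): k=1: T vs G ✗; k=2: GT vs GC ✗; k=3: AGT vs GCG ✗; k=4: GAGT vs GCGA ✗; k=5: CGAGT vs GCGAG ✗; k=6: GCGAGT vs GCGAGT ✓; k=7: TGCGAGT vs GCGAGTT ✗; k=8: CTGCGAGT vs GCGAGTTA ✗.
Only k = 6 is perfect, so the longest perfect 3' overlap is 6.

Longest perfect overlap: 6 complementary base pairs; significant dimer risk (threshold 3).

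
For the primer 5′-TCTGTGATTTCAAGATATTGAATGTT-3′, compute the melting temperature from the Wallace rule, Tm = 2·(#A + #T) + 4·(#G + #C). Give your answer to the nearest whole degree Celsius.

66°C

Base counts: A=7, T=12, G=5, C=2 (length 26).
Tm = 2·(7+12) + 4·(5+2) = 2·19 + 4·7 = 38 + 28 = 66°C.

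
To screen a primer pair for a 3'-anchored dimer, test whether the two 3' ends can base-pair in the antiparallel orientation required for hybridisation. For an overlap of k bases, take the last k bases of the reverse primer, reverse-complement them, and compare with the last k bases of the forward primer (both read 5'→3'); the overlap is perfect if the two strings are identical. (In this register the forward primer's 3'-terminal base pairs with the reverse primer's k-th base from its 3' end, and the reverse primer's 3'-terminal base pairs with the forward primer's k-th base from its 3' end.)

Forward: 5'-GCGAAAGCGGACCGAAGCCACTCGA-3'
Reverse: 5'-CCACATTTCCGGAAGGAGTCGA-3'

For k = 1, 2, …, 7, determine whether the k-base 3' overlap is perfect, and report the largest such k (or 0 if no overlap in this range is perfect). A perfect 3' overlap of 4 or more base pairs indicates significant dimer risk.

Last 7 bases (5'→3') — forward …CACTCGA, reverse …GAGTCGA.
Reverse complement of the reverse primer's last 7 bases: TCGACTC; its first k bases are the reverse complement of the reverse primer's last k bases, so a perfect k-base overlap needs the forward primer's last k bases to equal them.
Comparing (forward last k vs required): k=1: A vs T ✗; k=2: GA vs TC ✗; k=3: CGA vs TCG ✗; k=4: TCGA vs TCGA ✓; k=5: CTCGA vs TCGAC ✗; k=6: ACTCGA vs TCGACT ✗; k=7: CACTCGA vs TCGACTC ✗.
Only k = 4 is perfect, so the longest perfect 3' overlap is 4.

Longest perfect overlap: 4 complementary base pairs; significant dimer risk (threshold 4).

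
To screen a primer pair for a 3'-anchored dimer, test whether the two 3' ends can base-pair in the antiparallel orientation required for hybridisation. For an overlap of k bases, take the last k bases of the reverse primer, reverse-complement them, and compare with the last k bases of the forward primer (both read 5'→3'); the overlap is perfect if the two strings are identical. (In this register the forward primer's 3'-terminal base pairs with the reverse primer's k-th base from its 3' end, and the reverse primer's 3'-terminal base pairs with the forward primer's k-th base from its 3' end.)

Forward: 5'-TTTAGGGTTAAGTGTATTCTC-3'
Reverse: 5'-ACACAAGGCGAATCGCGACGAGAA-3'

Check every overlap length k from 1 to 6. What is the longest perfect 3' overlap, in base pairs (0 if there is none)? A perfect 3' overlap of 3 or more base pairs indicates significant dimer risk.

Longest perfect overlap: 5 complementary base pairs; significant dimer risk (threshold 3).

Last 6 bases (5'→3') — forward …ATTCTC, reverse …CGAGAA.
Reverse complement of the reverse primer's last 6 bases: TTCTCG; its first k bases are the reverse complement of the reverse primer's last k bases, so a perfect k-base overlap needs the forward primer's last k bases to equal them.
Comparing (forward last k vs required): k=1: C vs T ✗; k=2: TC vs TT ✗; k=3: CTC vs TTC ✗; k=4: TCTC vs TTCT ✗; k=5: TTCTC vs TTCTC ✓; k=6: ATTCTC vs TTCTCG ✗.
Only k = 5 is perfect, so the longest perfect 3' overlap is 5.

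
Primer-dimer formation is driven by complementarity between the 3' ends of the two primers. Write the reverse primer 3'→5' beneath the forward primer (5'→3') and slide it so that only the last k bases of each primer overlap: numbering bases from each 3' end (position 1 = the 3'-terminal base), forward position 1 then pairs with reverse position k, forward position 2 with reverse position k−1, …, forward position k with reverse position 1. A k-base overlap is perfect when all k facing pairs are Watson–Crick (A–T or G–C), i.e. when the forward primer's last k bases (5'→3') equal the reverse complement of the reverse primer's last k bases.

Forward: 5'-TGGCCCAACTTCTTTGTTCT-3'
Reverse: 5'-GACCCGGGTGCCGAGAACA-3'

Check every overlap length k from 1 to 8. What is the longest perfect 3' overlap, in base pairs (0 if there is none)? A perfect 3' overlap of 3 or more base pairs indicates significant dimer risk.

Last 8 bases (5'→3') — forward …TTTGTTCT, reverse …CGAGAACA.
Reverse complement of the reverse primer's last 8 bases: TGTTCTCG; its first k bases are the reverse complement of the reverse primer's last k bases, so a perfect k-base overlap needs the forward primer's last k bases to equal them.
Comparing (forward last k vs required): k=1: T vs T ✓; k=2: CT vs TG ✗; k=3: TCT vs TGT ✗; k=4: TTCT vs TGTT ✗; k=5: GTTCT vs TGTTC ✗; k=6: TGTTCT vs TGTTCT ✓; k=7: TTGTTCT vs TGTTCTC ✗; k=8: TTTGTTCT vs TGTTCTCG ✗.
Perfect overlaps at k = 1, 6; the largest is 6.

Longest perfect overlap: 6 complementary base pairs; significant dimer risk (threshold 3).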